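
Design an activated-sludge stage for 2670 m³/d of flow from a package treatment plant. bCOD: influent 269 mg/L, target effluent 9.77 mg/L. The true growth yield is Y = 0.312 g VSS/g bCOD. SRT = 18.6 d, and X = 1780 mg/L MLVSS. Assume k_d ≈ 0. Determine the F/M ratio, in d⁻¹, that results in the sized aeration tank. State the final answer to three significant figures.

F/M ≈ 0.179 d⁻¹

V·X = Y·Q·ΔS·θ_c gives V = 0.312 × 2670 × (269 − 9.77) × 18.6 / 1780 = 2257 m³.
F/M = Q·S₀ / (V·X) = 2670 × 269 / (2257 × 1780) = 0.1788 g bCOD·(g VSS·d)⁻¹.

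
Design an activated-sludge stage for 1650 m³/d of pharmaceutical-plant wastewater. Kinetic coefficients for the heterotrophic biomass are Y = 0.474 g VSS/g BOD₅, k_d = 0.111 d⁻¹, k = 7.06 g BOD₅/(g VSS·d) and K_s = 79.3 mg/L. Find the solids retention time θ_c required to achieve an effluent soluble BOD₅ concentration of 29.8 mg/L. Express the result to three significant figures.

At the target effluent, Y k S/(K_s+S) = 0.474×7.06×29.8/109.1 = 0.9141 d⁻¹.
1/θ_c = 0.9141 − 0.111 = 0.8031 d⁻¹, so θ_c = 1.245 d.

θ_c ≈ 1.25 d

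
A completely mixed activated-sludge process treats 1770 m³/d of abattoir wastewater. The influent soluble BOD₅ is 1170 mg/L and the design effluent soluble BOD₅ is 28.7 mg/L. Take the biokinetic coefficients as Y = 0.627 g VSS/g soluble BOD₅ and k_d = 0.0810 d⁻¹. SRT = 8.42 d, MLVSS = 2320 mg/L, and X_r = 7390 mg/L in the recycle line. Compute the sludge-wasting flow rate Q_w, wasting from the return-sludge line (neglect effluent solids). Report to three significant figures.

Rearranging the biomass balance for a CMAS with decay, V = Y·Q·ΔS·θ_c / [X·(1+k_d θ_c)] = 0.627 × 1770 × (1170 − 28.7) × 8.42 / [2320 × (1 + 0.0810 × 8.42)] = 1.07×10^7 / 3902 = 2733 m³.
Q_w = (V·X)/(θ_c X_r) = 2733 × 2320 / (8.42 × 7390) = 101.9 m³/d.

Q_w ≈ 102 m³/d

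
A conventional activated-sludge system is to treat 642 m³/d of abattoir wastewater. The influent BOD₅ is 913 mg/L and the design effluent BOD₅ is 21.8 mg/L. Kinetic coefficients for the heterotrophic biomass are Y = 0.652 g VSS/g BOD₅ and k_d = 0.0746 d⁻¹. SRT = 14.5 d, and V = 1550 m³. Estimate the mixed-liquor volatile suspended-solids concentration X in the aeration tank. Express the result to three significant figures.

X ≈ 1680 mg/L

From V·X·(1 + k_d·θ_c) = Y·Q·(S₀ − S)·θ_c: X = 0.652 × 642 × (913 − 21.8) × 14.5 / [1550 × (1 + 0.0746 × 14.5)] = 1676 mg/L.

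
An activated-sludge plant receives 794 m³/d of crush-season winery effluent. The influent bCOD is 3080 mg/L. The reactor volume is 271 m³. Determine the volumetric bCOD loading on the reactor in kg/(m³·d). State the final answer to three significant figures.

L_v ≈ 9.02 kg bCOD/(m³·d)

L_v = Q S₀ / V = 794 × 3080 × 10⁻³ / 271.0 = 9.024 kg/(m³·d).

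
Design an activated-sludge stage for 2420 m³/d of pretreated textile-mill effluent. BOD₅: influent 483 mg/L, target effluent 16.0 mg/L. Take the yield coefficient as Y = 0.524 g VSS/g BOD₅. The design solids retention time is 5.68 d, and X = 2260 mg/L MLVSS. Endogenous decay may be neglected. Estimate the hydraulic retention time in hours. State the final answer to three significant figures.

V·X = Y·Q·ΔS·θ_c gives V = 0.524 × 2420 × (483 − 16.0) × 5.68 / 2260 = 1488 m³.
HRT = V/Q = 1488 m³ / 2420 m³·d⁻¹ = 0.6150 d × 24 = 14.76 h.

τ ≈ 14.8 h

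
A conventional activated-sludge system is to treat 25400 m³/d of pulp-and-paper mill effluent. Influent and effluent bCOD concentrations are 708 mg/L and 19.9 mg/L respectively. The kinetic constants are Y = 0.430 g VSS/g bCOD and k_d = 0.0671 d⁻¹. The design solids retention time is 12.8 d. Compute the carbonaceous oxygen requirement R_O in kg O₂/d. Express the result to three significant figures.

R_O ≈ 11700 kg O₂/d

Observed yield with endogenous decay: Y_obs = Y / (1 + k_d·θ_c) = 0.430 / (1 + 0.0671 × 12.8) = 0.430 / 1.859 = 0.2313 g VSS/g bCOD.
Q·(S₀ − S) = 25400 × (708 − 19.9) × 10⁻³ = 17478 kg/d removed.
Net sludge production P_X = 0.2313 × 17478 = 4043 kg VSS/d.
R_O = Q·(S₀ − S) − 1.42·P_X = 17478 − 1.42 × 4043 = 11737 kg O₂/d.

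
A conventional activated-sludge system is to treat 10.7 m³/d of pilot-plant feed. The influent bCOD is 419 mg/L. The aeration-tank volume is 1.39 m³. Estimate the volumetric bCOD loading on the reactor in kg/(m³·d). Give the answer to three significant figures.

L_v ≈ 3.23 kg bCOD/(m³·d)

L_v = Q S₀ / V = 10.7 × 419 × 10⁻³ / 1.390 = 3.225 kg/(m³·d).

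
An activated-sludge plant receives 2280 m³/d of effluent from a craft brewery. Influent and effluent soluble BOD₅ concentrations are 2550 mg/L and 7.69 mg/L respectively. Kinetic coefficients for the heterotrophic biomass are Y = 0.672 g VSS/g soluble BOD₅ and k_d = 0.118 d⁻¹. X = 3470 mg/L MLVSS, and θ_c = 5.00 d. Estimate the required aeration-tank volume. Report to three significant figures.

Steady-state biomass mass balance: V·X·(1 + k_d·θ_c) = Y·Q·(S₀ − S)·θ_c, so V = 0.672 × 2280 × (2550 − 7.69) × 5.00 / [3470 × (1 + 0.118 × 5.00)] = 1.95×10^7 / 5517 = 3530 m³.

V ≈ 3530 m³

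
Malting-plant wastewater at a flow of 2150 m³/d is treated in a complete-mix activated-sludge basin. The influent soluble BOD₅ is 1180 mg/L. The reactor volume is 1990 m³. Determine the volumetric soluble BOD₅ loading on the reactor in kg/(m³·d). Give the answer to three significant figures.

L_v = Q S₀ / V = 2150 × 1180 × 10⁻³ / 1990 = 1.275 kg/(m³·d).

L_v ≈ 1.27 kg soluble BOD₅/(m³·d)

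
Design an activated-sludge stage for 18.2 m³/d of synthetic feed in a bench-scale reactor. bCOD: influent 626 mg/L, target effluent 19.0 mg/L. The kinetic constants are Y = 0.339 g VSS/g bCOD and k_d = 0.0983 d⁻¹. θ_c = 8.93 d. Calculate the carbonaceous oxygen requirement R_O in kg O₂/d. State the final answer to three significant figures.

Correct the yield for decay: Y_obs = Y/(1 + k_d θ_c) = 0.339 / (1 + 0.0983 × 8.93) = 0.339 / 1.878 = 0.1805.
ΔS = 626 − 19.0 = 607.0 mg/L, so the substrate removal rate is 18.2 × 607.0/1000 = 11.05 kg bCOD/d.
Net sludge production P_X = 0.1805 × 11.05 = 1.994 kg VSS/d.
Carbonaceous O₂ demand = substrate oxidised − cell-mass equivalent = 11.05 − 1.42 × 1.994 = 8.215 kg O₂/d.

R_O ≈ 8.22 kg O₂/d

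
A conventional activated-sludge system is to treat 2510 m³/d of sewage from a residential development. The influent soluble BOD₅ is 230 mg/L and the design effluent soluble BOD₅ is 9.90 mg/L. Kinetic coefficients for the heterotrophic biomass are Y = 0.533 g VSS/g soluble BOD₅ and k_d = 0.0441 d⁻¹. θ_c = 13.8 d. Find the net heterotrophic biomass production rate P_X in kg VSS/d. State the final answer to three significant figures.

P_X ≈ 183 kg VSS/d

Observed yield with endogenous decay: Y_obs = Y / (1 + k_d·θ_c) = 0.533 / (1 + 0.0441 × 13.8) = 0.533 / 1.609 = 0.3313 g VSS/g soluble BOD₅.
ΔS = 230 − 9.90 = 220.1 mg/L, so the substrate removal rate is 2510 × 220.1/1000 = 552.5 kg soluble BOD₅/d.
So the net sludge growth is P_X = 0.3313 × 552.5 = 183.1 kg VSS/d.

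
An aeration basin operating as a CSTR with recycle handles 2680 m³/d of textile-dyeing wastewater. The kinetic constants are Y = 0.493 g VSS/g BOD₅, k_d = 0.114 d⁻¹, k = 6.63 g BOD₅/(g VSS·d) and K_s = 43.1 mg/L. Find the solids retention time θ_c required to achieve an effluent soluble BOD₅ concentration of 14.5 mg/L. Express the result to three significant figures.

From 1/θ_c = Y·k·S/(K_s + S) − k_d: Y·k·S/(K_s+S) = 0.493 × 6.63 × 14.5 / (43.1 + 14.5) = 0.8228 d⁻¹.
1/θ_c = 0.8228 − 0.114 = 0.7088 d⁻¹, so θ_c = 1.411 d.

θ_c ≈ 1.41 d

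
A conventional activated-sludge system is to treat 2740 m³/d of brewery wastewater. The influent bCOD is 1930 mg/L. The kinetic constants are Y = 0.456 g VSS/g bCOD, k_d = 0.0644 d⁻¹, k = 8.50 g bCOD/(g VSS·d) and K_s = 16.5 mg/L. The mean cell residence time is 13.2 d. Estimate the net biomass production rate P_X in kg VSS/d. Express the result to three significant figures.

P_X ≈ 1300 kg VSS/d

Effluent substrate depends only on kinetics and SRT: S = K_s(1 + k_d θ_c) / [θ_c(Yk − k_d) − 1] = 16.5 × (1 + 0.0644 × 13.2) / [13.2 × (0.456 × 8.50 − 0.0644) − 1] = 30.53 / 49.31 = 0.6190 mg/L.
The observed yield is Y_obs = Y/(1 + k_d·θ_c) = 0.456 / (1 + 0.0644 × 13.2) = 0.456 / 1.850 = 0.2465 g VSS per g bCOD removed.
Substrate removed = Q·(S₀ − S) = 2740 m³/d × (1930 − 0.619) g/m³ = 5.29×10^6 g/d = 5287 kg/d.
So the net sludge growth is P_X = 0.2465 × 5287 = 1303 kg VSS/d.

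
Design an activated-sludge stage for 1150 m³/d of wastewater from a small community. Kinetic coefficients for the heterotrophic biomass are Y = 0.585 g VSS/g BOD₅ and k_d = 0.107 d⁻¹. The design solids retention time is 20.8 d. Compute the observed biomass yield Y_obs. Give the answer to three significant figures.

The observed yield is Y_obs = Y/(1 + k_d·θ_c) = 0.585 / (1 + 0.107 × 20.8) = 0.585 / 3.226 = 0.1814 g VSS per g BOD₅ removed.

Y_obs ≈ 0.181 g VSS/g BOD₅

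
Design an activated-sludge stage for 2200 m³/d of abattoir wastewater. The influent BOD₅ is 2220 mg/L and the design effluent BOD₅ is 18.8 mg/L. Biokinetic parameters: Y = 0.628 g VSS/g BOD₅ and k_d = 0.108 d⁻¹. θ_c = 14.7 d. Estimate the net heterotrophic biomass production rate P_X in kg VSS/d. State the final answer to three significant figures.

Correct the yield for decay: Y_obs = Y/(1 + k_d θ_c) = 0.628 / (1 + 0.108 × 14.7) = 0.628 / 2.588 = 0.2427.
Substrate removed = Q·(S₀ − S) = 2200 m³/d × (2220 − 18.8) g/m³ = 4.84×10^6 g/d = 4843 kg/d.
So the net sludge growth is P_X = 0.2427 × 4843 = 1175 kg VSS/d.

P_X ≈ 1180 kg VSS/d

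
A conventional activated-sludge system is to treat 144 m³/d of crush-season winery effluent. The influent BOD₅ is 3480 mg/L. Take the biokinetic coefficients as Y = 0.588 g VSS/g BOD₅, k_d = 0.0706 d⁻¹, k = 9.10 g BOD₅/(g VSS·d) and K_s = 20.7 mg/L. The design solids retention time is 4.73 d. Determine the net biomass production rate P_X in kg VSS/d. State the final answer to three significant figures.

P_X ≈ 221 kg VSS/d

Effluent substrate depends only on kinetics and SRT: S = K_s(1 + k_d θ_c) / [θ_c(Yk − k_d) − 1] = 20.7 × (1 + 0.0706 × 4.73) / [4.73 × (0.588 × 9.10 − 0.0706) − 1] = 27.61 / 23.98 = 1.152 mg/L.
Observed yield with endogenous decay: Y_obs = Y / (1 + k_d·θ_c) = 0.588 / (1 + 0.0706 × 4.73) = 0.588 / 1.334 = 0.4408 g VSS/g BOD₅.
ΔS = 3480 − 1.15 = 3479 mg/L, so the substrate removal rate is 144 × 3479/1000 = 501.0 kg BOD₅/d.
Net biomass production P_X = Y_obs × Q·(S₀ − S) = 0.4408 × 501.0 = 220.8 kg VSS/d.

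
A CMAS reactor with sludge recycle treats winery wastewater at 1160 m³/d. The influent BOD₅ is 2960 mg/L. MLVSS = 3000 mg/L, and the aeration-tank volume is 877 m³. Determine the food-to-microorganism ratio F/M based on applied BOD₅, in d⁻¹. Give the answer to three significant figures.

F/M ≈ 1.31 d⁻¹

F/M = applied load / biomass = Q·S₀/(V·X) = 1160 × 2960 / (877.0 × 3000) = 1.305 d⁻¹.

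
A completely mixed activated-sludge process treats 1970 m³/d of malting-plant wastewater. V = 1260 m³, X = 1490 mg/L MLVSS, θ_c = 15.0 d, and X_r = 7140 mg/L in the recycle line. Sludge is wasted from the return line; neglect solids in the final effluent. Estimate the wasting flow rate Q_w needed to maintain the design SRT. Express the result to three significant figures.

Q_w ≈ 17.5 m³/d

Q_w = (V·X)/(θ_c X_r) = 1260 × 1490 / (15.0 × 7140) = 17.53 m³/d.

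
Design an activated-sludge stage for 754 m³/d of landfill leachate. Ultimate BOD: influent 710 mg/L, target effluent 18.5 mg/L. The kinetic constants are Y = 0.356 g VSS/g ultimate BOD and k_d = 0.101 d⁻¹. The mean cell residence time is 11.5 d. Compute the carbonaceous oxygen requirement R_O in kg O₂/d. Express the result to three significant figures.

R_O ≈ 399 kg O₂/d

Correct the yield for decay: Y_obs = Y/(1 + k_d θ_c) = 0.356 / (1 + 0.101 × 11.5) = 0.356 / 2.162 = 0.1647.
Substrate removed = Q·(S₀ − S) = 754 m³/d × (710 − 18.5) g/m³ = 5.21×10^5 g/d = 521.4 kg/d.
P_X = Y_obs·Q·(S₀ − S) = 0.1647 × 521.4 = 85.87 kg VSS/d.
R_O = Q·(S₀ − S) − 1.42·P_X = 521.4 − 1.42 × 85.87 = 399.5 kg O₂/d.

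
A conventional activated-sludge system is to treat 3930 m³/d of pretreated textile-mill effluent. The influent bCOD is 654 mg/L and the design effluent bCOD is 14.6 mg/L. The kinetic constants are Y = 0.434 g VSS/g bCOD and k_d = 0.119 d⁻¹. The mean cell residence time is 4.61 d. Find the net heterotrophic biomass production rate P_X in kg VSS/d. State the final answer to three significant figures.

The observed yield is Y_obs = Y/(1 + k_d·θ_c) = 0.434 / (1 + 0.119 × 4.61) = 0.434 / 1.549 = 0.2803 g VSS per g bCOD removed.
Q·(S₀ − S) = 3930 × (654 − 14.6) × 10⁻³ = 2513 kg/d removed.
Net biomass production P_X = Y_obs × Q·(S₀ − S) = 0.2803 × 2513 = 704.2 kg VSS/d.

P_X ≈ 704 kg VSS/d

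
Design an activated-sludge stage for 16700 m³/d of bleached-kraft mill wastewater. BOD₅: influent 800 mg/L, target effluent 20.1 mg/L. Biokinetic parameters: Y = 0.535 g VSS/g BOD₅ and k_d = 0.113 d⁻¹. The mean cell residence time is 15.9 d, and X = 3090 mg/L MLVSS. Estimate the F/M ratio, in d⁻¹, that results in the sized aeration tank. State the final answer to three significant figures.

F/M ≈ 0.337 d⁻¹

From the SRT design equation V = Y Q (S₀−S) θ_c / [X (1 + k_d θ_c)] = 0.535 × 16700 × (800 − 20.1) × 15.9 / [3090 × (1 + 0.113 × 15.9)] = 1.11×10^8 / 8642 = 12820 m³.
Food-to-microorganism ratio F/M = Q S₀ / (V X) = 16700 × 800 / (12820 × 3090) = 0.3372 d⁻¹.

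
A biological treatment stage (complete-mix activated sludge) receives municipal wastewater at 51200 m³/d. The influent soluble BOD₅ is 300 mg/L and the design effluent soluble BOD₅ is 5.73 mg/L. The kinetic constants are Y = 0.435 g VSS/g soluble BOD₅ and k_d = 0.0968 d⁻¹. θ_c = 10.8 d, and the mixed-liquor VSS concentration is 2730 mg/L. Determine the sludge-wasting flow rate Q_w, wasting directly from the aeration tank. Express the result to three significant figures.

Q_w ≈ 1170 m³/d

Rearranging the biomass balance for a CMAS with decay, V = Y·Q·ΔS·θ_c / [X·(1+k_d θ_c)] = 0.435 × 51200 × (300 − 5.73) × 10.8 / [2730 × (1 + 0.0968 × 10.8)] = 7.08×10^7 / 5584 = 12676 m³.
For wasting at MLVSS concentration, Q_w = V/θ_c = 12676/10.8 = 1174 m³/d.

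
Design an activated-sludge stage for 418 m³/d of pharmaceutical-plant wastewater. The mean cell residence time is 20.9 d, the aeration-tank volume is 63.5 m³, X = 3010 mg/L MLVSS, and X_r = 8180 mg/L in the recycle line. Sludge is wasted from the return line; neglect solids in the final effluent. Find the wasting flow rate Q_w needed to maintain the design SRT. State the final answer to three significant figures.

Wasting from the return line (neglecting effluent solids): Q_w = V·X / (θ_c·X_r) = 63.50 × 3010 / (20.9 × 8180) = 1.118 m³/d.

Q_w ≈ 1.12 m³/d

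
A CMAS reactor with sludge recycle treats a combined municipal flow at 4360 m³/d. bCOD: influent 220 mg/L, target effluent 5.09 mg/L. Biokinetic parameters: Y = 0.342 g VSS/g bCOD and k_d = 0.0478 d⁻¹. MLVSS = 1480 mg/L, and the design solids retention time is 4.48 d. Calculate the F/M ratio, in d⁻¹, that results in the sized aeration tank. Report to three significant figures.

From the SRT design equation V = Y Q (S₀−S) θ_c / [X (1 + k_d θ_c)] = 0.342 × 4360 × (220 − 5.09) × 4.48 / [1480 × (1 + 0.0478 × 4.48)] = 1.44×10^6 / 1797 = 798.9 m³.
Food-to-microorganism ratio F/M = Q S₀ / (V X) = 4360 × 220 / (798.9 × 1480) = 0.8112 d⁻¹.

F/M ≈ 0.811 d⁻¹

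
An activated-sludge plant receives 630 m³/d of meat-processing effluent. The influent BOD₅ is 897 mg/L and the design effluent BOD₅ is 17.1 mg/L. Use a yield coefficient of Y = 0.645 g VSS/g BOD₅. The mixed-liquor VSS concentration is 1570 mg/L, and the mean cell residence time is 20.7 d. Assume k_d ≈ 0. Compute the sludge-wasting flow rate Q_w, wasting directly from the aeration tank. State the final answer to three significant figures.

With k_d = 0 the design equation reduces to V = Y Q (S₀−S) θ_c / X = 0.645 × 630 × (897 − 17.1) × 20.7 / 1570 = 4714 m³.
For wasting at MLVSS concentration, Q_w = V/θ_c = 4714/20.7 = 227.7 m³/d.

Q_w ≈ 228 m³/d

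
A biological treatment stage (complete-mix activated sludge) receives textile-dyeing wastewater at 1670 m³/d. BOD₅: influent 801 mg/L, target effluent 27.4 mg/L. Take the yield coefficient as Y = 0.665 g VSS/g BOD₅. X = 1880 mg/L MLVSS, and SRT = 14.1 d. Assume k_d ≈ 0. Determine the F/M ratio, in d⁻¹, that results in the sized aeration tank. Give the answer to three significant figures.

F/M ≈ 0.110 d⁻¹

V·X = Y·Q·ΔS·θ_c gives V = 0.665 × 1670 × (801 − 27.4) × 14.1 / 1880 = 6443 m³.
F/M = applied load / biomass = Q·S₀/(V·X) = 1670 × 801 / (6443 × 1880) = 0.1104 d⁻¹.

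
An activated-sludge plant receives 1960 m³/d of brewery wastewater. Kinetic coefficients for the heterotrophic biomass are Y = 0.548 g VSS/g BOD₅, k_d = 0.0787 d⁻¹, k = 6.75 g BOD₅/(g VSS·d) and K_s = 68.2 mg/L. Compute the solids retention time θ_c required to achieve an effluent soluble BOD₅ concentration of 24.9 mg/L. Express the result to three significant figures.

θ_c ≈ 1.10 d

Specific growth rate at S = 24.9 mg/L: μ = YkS/(K_s+S) = 0.548·6.75·24.9/(68.2+24.9) = 0.9893 d⁻¹.
θ_c = 1/(μ − k_d) = 1/(0.9893 − 0.0787) = 1/0.9106 = 1.098 d.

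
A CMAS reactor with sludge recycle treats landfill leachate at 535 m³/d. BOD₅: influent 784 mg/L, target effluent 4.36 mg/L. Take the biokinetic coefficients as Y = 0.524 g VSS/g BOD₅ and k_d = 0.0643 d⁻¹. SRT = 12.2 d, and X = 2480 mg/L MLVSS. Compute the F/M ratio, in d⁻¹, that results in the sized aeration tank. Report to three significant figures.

F/M ≈ 0.281 d⁻¹

Steady-state biomass mass balance: V·X·(1 + k_d·θ_c) = Y·Q·(S₀ − S)·θ_c, so V = 0.524 × 535 × (784 − 4.36) × 12.2 / [2480 × (1 + 0.0643 × 12.2)] = 2.67×10^6 / 4425 = 602.5 m³.
F/M = applied load / biomass = Q·S₀/(V·X) = 535 × 784 / (602.5 × 2480) = 0.2807 d⁻¹.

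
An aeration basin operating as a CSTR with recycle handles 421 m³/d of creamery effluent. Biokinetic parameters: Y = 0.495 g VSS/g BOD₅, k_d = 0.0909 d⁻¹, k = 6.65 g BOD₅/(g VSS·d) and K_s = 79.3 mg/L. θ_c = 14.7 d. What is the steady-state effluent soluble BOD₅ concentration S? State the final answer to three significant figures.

S ≈ 4.02 mg/L

Effluent substrate depends only on kinetics and SRT: S = K_s(1 + k_d θ_c) / [θ_c(Yk − k_d) − 1] = 79.3 × (1 + 0.0909 × 14.7) / [14.7 × (0.495 × 6.65 − 0.0909) − 1] = 185.3 / 46.05 = 4.023 mg/L.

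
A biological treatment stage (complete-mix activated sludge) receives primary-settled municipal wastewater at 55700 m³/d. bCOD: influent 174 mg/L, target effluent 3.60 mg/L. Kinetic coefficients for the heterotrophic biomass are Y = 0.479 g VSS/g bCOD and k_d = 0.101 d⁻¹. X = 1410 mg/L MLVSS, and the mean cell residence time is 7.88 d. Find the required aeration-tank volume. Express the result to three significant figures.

V ≈ 14100 m³

From the SRT design equation V = Y Q (S₀−S) θ_c / [X (1 + k_d θ_c)] = 0.479 × 55700 × (174 − 3.60) × 7.88 / [1410 × (1 + 0.101 × 7.88)] = 3.58×10^7 / 2532 = 14148 m³.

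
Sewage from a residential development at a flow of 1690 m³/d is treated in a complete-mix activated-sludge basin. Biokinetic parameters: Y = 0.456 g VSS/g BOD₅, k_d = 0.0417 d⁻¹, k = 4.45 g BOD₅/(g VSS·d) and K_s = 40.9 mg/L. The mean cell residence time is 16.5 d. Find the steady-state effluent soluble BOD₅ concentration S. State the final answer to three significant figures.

Effluent substrate depends only on kinetics and SRT: S = K_s(1 + k_d θ_c) / [θ_c(Yk − k_d) − 1] = 40.9 × (1 + 0.0417 × 16.5) / [16.5 × (0.456 × 4.45 − 0.0417) − 1] = 69.04 / 31.79 = 2.172 mg/L.

S ≈ 2.17 mg/L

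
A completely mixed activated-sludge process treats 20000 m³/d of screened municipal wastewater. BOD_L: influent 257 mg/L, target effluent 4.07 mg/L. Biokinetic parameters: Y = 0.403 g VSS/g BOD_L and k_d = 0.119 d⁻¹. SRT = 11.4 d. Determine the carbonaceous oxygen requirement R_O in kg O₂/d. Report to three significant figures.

Y_obs = Y / (1 + k_d θ_c) = 0.403 / (1 + 0.119 × 11.4) = 0.403 / 2.357 = 0.1710.
Substrate removed = Q·(S₀ − S) = 20000 m³/d × (257 − 4.07) g/m³ = 5.06×10^6 g/d = 5059 kg/d.
Biomass synthesised: P_X = Y_obs × 5059 = 865.1 kg VSS/d.
Carbonaceous O₂ demand = substrate oxidised − cell-mass equivalent = 5059 − 1.42 × 865.1 = 3830 kg O₂/d.

R_O ≈ 3830 kg O₂/d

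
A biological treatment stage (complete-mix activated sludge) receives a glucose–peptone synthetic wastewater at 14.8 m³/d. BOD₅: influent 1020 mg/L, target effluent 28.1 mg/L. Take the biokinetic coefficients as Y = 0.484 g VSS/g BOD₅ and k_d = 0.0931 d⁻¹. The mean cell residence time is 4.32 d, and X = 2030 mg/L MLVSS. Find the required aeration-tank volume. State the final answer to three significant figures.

V ≈ 10.8 m³

From the SRT design equation V = Y Q (S₀−S) θ_c / [X (1 + k_d θ_c)] = 0.484 × 14.8 × (1020 − 28.1) × 4.32 / [2030 × (1 + 0.0931 × 4.32)] = 3.07×10^4 / 2846 = 10.78 m³.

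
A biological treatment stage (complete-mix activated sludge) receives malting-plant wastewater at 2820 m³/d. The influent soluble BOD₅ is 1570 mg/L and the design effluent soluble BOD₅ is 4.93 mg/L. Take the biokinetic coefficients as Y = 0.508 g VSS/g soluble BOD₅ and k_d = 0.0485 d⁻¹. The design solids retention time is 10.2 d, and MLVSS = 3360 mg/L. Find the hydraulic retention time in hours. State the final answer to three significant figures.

Rearranging the biomass balance for a CMAS with decay, V = Y·Q·ΔS·θ_c / [X·(1+k_d θ_c)] = 0.508 × 2820 × (1570 − 4.93) × 10.2 / [3360 × (1 + 0.0485 × 10.2)] = 2.29×10^7 / 5022 = 4554 m³.
HRT = V/Q = 4554 m³ / 2820 m³·d⁻¹ = 1.615 d × 24 = 38.75 h.

τ ≈ 38.8 h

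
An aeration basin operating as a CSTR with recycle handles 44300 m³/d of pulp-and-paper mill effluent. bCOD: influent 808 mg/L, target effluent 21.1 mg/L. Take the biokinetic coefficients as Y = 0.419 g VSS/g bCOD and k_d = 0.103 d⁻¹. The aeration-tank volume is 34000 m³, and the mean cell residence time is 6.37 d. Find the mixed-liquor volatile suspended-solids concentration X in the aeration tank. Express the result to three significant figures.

X ≈ 1650 mg/L

Solving the biomass balance for X: X = Y Q (S₀−S) θ_c / [V (1+k_d θ_c)] = 0.419 × 44300 × (808 − 21.1) × 6.37 / [34000 × (1 + 0.103 × 6.37)] = 1652 mg/L.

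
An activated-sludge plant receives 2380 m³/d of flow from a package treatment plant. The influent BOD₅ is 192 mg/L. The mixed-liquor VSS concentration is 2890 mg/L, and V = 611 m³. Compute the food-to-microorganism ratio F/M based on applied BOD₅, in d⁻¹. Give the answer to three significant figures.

F/M = Q·S₀ / (V·X) = 2380 × 192 / (611.0 × 2890) = 0.2588 g BOD₅·(g VSS·d)⁻¹.

F/M ≈ 0.259 d⁻¹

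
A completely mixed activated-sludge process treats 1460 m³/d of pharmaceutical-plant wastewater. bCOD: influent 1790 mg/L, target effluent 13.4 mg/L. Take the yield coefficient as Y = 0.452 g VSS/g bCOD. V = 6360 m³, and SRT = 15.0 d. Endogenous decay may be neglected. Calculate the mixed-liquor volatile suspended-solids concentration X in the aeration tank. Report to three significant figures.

Without decay, X = Y Q (S₀−S) θ_c / V = 0.452 × 1460 × (1790 − 13.4) × 15.0 / 6360 = 2765 mg/L.

X ≈ 2770 mg/L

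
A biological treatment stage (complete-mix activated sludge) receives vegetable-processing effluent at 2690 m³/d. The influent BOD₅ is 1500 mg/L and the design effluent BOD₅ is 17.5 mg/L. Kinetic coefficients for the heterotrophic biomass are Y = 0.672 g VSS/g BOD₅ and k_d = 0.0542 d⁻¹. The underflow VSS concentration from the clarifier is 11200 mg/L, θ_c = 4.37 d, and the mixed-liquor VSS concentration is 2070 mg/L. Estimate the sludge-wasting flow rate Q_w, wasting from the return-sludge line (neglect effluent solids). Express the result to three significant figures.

From the SRT design equation V = Y Q (S₀−S) θ_c / [X (1 + k_d θ_c)] = 0.672 × 2690 × (1500 − 17.5) × 4.37 / [2070 × (1 + 0.0542 × 4.37)] = 1.17×10^7 / 2560 = 4574 m³.
Q_w = (V·X)/(θ_c X_r) = 4574 × 2070 / (4.37 × 11200) = 193.5 m³/d.

Q_w ≈ 193 m³/d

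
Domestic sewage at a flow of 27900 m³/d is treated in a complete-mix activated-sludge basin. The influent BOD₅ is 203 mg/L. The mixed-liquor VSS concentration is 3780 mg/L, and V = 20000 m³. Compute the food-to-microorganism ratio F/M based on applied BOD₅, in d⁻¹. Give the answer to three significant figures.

F/M = Q·S₀ / (V·X) = 27900 × 203 / (20000 × 3780) = 0.07492 g BOD₅·(g VSS·d)⁻¹.

F/M ≈ 0.0749 d⁻¹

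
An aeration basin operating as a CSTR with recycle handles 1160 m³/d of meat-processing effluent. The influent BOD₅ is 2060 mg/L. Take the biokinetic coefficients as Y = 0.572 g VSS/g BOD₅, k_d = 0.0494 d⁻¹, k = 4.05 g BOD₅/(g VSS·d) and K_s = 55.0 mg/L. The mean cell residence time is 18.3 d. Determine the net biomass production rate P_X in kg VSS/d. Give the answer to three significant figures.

P_X ≈ 717 kg VSS/d

From the Monod/SRT balance for a CMAS, S = K_s·(1+k_d θ_c)/[θ_c·(Y k − k_d) − 1] = 55.0 × (1 + 0.0494 × 18.3) / [18.3 × (0.572 × 4.05 − 0.0494) − 1] = 104.7 / 40.49 = 2.586 mg/L.
Y_obs = Y / (1 + k_d θ_c) = 0.572 / (1 + 0.0494 × 18.3) = 0.572 / 1.904 = 0.3004.
Mass of BOD₅ removed per day: Q(S₀ − S) = 1160 × 2057 g/m³ = 2387 kg/d.
Net biomass production P_X = Y_obs × Q·(S₀ − S) = 0.3004 × 2387 = 717.0 kg VSS/d.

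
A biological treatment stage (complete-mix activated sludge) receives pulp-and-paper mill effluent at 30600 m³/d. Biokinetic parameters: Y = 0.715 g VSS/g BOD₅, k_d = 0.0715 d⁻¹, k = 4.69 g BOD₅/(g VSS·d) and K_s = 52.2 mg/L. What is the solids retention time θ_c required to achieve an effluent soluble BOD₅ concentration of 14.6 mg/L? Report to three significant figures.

At the target effluent, Y k S/(K_s+S) = 0.715×4.69×14.6/66.80 = 0.7329 d⁻¹.
1/θ_c = 0.7329 − 0.0715 = 0.6614 d⁻¹, so θ_c = 1.512 d.

θ_c ≈ 1.51 d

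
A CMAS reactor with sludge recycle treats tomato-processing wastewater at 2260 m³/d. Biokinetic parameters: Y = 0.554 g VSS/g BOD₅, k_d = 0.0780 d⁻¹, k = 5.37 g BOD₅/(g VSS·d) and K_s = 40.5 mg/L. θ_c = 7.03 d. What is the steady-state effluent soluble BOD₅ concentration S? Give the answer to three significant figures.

From the Monod/SRT balance for a CMAS, S = K_s·(1+k_d θ_c)/[θ_c·(Y k − k_d) − 1] = 40.5 × (1 + 0.0780 × 7.03) / [7.03 × (0.554 × 5.37 − 0.0780) − 1] = 62.71 / 19.37 = 3.238 mg/L.

S ≈ 3.24 mg/L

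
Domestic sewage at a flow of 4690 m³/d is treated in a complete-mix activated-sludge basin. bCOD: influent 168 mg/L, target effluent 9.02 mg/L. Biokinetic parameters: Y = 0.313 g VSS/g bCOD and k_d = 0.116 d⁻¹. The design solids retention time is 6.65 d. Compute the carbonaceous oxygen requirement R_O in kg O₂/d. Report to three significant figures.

R_O ≈ 559 kg O₂/d

Correct the yield for decay: Y_obs = Y/(1 + k_d θ_c) = 0.313 / (1 + 0.116 × 6.65) = 0.313 / 1.771 = 0.1767.
ΔS = 168 − 9.02 = 159.0 mg/L, so the substrate removal rate is 4690 × 159.0/1000 = 745.6 kg bCOD/d.
Biomass synthesised: P_X = Y_obs × 745.6 = 131.7 kg VSS/d.
R_O = Q·ΔS − 1.42 P_X = 745.6 − 187.1 = 558.5 kg O₂/d.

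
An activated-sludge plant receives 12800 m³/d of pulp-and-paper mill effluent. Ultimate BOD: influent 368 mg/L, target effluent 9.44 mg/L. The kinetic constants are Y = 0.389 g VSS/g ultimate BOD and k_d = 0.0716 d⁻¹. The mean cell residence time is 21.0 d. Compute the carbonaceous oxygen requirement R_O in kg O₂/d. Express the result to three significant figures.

The observed yield is Y_obs = Y/(1 + k_d·θ_c) = 0.389 / (1 + 0.0716 × 21.0) = 0.389 / 2.504 = 0.1554 g VSS per g ultimate BOD removed.
ΔS = 368 − 9.44 = 358.6 mg/L, so the substrate removal rate is 12800 × 358.6/1000 = 4590 kg ultimate BOD/d.
Biomass synthesised: P_X = Y_obs × 4590 = 713.1 kg VSS/d.
R_O = Q·(S₀ − S) − 1.42·P_X = 4590 − 1.42 × 713.1 = 3577 kg O₂/d.

R_O ≈ 3580 kg O₂/d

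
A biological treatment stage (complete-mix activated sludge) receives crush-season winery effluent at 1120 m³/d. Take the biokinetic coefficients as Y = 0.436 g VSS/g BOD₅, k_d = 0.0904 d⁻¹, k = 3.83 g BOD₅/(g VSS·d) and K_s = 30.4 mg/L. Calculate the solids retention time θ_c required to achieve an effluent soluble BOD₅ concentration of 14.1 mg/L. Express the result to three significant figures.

θ_c ≈ 2.28 d

From 1/θ_c = Y·k·S/(K_s + S) − k_d: Y·k·S/(K_s+S) = 0.436 × 3.83 × 14.1 / (30.4 + 14.1) = 0.5291 d⁻¹.
Then 1/θ_c = μ − k_d = 0.5291 − 0.0904 = 0.4387 d⁻¹, giving θ_c = 2.279 d.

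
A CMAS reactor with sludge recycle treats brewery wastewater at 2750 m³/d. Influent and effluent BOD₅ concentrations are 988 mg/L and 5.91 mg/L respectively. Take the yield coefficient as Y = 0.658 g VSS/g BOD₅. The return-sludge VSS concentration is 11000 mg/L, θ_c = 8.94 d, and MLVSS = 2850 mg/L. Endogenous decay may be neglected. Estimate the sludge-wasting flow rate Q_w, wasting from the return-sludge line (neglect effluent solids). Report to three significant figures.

Biomass mass balance (decay neglected): V·X = Y·Q·(S₀ − S)·θ_c, so V = 0.658 × 2750 × (988 − 5.91) × 8.94 / 2850 = 5574 m³.
θ_c = V·X/(Q_w·X_r) when wasting from the recycle, so Q_w = V·X/(θ_c·X_r) = 5574 × 2850 / (8.94 × 11000) = 161.6 m³/d.

Q_w ≈ 162 m³/d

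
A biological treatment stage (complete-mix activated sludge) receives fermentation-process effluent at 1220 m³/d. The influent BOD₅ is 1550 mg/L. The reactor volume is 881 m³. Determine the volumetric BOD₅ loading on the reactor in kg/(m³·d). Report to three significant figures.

L_v ≈ 2.15 kg BOD₅/(m³·d)

Applied BOD₅ load per unit volume = Q·S₀/V = (1220 × 1550/1000)/881.0 = 2.146 kg BOD₅·m⁻³·d⁻¹.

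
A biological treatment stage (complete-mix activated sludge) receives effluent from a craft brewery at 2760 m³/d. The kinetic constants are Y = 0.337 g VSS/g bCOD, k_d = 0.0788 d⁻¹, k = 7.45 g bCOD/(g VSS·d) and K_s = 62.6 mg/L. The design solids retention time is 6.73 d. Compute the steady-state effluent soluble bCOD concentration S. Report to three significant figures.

S ≈ 6.23 mg/L

For a completely mixed reactor with recycle the Lawrence–McCarty relation gives S = K_s·(1 + k_d·θ_c) / [θ_c·(Y·k − k_d) − 1] = 62.6 × (1 + 0.0788 × 6.73) / [6.73 × (0.337 × 7.45 − 0.0788) − 1] = 95.80 / 15.37 = 6.234 mg/L.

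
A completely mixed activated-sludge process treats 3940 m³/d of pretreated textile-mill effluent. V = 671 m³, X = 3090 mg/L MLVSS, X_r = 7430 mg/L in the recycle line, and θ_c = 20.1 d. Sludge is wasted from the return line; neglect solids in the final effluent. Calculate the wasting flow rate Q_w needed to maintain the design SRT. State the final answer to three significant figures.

Wasting from the return line (neglecting effluent solids): Q_w = V·X / (θ_c·X_r) = 671.0 × 3090 / (20.1 × 7430) = 13.88 m³/d.

Q_w ≈ 13.9 m³/d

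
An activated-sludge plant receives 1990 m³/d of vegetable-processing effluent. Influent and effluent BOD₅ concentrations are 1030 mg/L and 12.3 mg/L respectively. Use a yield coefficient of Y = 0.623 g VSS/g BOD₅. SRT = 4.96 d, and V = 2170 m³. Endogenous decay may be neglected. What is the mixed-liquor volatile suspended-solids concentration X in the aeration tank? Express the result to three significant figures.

X ≈ 2880 mg/L

From V·X = Y·Q·(S₀ − S)·θ_c (decay neglected): X = 0.623 × 1990 × (1030 − 12.3) × 4.96 / 2170 = 2884 mg/L.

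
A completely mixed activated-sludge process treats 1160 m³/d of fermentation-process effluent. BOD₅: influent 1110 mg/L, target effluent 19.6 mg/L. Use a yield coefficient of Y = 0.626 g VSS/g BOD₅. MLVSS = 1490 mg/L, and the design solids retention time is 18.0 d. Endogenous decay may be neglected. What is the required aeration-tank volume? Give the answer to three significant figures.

V ≈ 9570 m³

With k_d = 0 the design equation reduces to V = Y Q (S₀−S) θ_c / X = 0.626 × 1160 × (1110 − 19.6) × 18.0 / 1490 = 9565 m³.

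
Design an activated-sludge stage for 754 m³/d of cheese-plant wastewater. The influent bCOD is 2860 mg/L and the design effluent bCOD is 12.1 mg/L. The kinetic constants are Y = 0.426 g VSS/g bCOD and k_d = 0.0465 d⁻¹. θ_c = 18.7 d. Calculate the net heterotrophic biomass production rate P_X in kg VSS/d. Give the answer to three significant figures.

The observed yield is Y_obs = Y/(1 + k_d·θ_c) = 0.426 / (1 + 0.0465 × 18.7) = 0.426 / 1.870 = 0.2279 g VSS per g bCOD removed.
Substrate removed = Q·(S₀ − S) = 754 m³/d × (2860 − 12.1) g/m³ = 2.15×10^6 g/d = 2147 kg/d.
So the net sludge growth is P_X = 0.2279 × 2147 = 489.3 kg VSS/d.

P_X ≈ 489 kg VSS/d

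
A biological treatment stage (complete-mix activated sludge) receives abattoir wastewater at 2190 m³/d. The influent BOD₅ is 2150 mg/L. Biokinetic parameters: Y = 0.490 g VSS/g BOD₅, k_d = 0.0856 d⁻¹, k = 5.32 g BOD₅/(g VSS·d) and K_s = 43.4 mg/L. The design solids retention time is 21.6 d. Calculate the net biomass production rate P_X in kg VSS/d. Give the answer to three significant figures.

P_X ≈ 809 kg VSS/d

Effluent substrate depends only on kinetics and SRT: S = K_s(1 + k_d θ_c) / [θ_c(Yk − k_d) − 1] = 43.4 × (1 + 0.0856 × 21.6) / [21.6 × (0.490 × 5.32 − 0.0856) − 1] = 123.6 / 53.46 = 2.313 mg/L.
The observed yield is Y_obs = Y/(1 + k_d·θ_c) = 0.490 / (1 + 0.0856 × 21.6) = 0.490 / 2.849 = 0.1720 g VSS per g BOD₅ removed.
ΔS = 2150 − 2.31 = 2148 mg/L, so the substrate removal rate is 2190 × 2148/1000 = 4703 kg BOD₅/d.
So the net sludge growth is P_X = 0.1720 × 4703 = 809.0 kg VSS/d.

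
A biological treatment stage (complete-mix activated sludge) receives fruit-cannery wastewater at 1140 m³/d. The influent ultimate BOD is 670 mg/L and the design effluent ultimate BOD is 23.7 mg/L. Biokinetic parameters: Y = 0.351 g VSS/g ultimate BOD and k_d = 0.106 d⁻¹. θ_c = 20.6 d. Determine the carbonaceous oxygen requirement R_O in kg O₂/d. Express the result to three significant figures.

R_O ≈ 621 kg O₂/d

Observed yield with endogenous decay: Y_obs = Y / (1 + k_d·θ_c) = 0.351 / (1 + 0.106 × 20.6) = 0.351 / 3.184 = 0.1103 g VSS/g ultimate BOD.
Substrate removed = Q·(S₀ − S) = 1140 m³/d × (670 − 23.7) g/m³ = 7.37×10^5 g/d = 736.8 kg/d.
Net sludge production P_X = 0.1103 × 736.8 = 81.23 kg VSS/d.
Carbonaceous O₂ demand = substrate oxidised − cell-mass equivalent = 736.8 − 1.42 × 81.23 = 621.4 kg O₂/d.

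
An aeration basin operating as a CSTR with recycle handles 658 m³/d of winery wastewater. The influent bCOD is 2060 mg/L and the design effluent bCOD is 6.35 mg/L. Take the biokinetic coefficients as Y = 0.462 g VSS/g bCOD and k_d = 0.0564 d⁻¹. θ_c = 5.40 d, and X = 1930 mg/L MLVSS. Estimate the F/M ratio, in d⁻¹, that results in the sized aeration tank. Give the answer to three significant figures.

Steady-state biomass mass balance: V·X·(1 + k_d·θ_c) = Y·Q·(S₀ − S)·θ_c, so V = 0.462 × 658 × (2060 − 6.35) × 5.40 / [1930 × (1 + 0.0564 × 5.40)] = 3.37×10^6 / 2518 = 1339 m³.
F/M = Q·S₀ / (V·X) = 658 × 2060 / (1339 × 1930) = 0.5245 g bCOD·(g VSS·d)⁻¹.

F/M ≈ 0.525 d⁻¹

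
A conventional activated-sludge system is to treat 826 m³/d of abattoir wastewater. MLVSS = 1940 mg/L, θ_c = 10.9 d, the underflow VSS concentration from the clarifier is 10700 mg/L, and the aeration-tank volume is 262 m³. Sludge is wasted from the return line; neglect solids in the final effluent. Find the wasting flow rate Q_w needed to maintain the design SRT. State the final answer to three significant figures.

Q_w = (V·X)/(θ_c X_r) = 262.0 × 1940 / (10.9 × 10700) = 4.358 m³/d.

Q_w ≈ 4.36 m³/d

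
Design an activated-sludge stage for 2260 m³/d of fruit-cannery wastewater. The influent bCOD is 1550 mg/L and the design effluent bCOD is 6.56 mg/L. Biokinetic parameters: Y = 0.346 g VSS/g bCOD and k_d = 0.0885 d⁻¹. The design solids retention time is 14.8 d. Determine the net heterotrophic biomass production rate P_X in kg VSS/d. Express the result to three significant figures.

P_X ≈ 523 kg VSS/d

Observed yield with endogenous decay: Y_obs = Y / (1 + k_d·θ_c) = 0.346 / (1 + 0.0885 × 14.8) = 0.346 / 2.310 = 0.1498 g VSS/g bCOD.
Substrate removed = Q·(S₀ − S) = 2260 m³/d × (1550 − 6.56) g/m³ = 3.49×10^6 g/d = 3488 kg/d.
So the net sludge growth is P_X = 0.1498 × 3488 = 522.5 kg VSS/d.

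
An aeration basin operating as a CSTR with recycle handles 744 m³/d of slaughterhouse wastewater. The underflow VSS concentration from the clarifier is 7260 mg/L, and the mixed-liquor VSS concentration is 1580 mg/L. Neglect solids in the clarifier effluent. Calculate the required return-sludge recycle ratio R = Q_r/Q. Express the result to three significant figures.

Solids balance on the clarifier gives (1+R)X = R·X_r, so R = X/(X_r − X) = 1580 / (7260 − 1580) = 0.2782.

R ≈ 0.278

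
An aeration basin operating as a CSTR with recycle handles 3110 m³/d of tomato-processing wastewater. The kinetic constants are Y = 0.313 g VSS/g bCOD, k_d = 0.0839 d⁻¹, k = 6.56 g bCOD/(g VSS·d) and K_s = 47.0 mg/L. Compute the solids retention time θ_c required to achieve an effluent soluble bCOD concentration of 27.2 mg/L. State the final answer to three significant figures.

At the target effluent, Y k S/(K_s+S) = 0.313×6.56×27.2/74.20 = 0.7527 d⁻¹.
1/θ_c = 0.7527 − 0.0839 = 0.6688 d⁻¹, so θ_c = 1.495 d.

θ_c ≈ 1.50 d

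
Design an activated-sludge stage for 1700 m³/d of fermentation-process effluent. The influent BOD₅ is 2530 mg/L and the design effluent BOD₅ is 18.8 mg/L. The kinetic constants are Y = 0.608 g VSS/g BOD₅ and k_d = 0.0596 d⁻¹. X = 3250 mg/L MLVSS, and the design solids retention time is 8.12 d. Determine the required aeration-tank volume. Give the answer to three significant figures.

V ≈ 4370 m³

Steady-state biomass mass balance: V·X·(1 + k_d·θ_c) = Y·Q·(S₀ − S)·θ_c, so V = 0.608 × 1700 × (2530 − 18.8) × 8.12 / [3250 × (1 + 0.0596 × 8.12)] = 2.11×10^7 / 4823 = 4370 m³.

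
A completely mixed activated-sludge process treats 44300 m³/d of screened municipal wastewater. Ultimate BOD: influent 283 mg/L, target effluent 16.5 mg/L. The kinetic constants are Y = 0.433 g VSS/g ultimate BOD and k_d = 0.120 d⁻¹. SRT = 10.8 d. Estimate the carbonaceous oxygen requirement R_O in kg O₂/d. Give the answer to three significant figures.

R_O ≈ 8640 kg O₂/d

Y_obs = Y / (1 + k_d θ_c) = 0.433 / (1 + 0.120 × 10.8) = 0.433 / 2.296 = 0.1886.
ΔS = 283 − 16.5 = 266.5 mg/L, so the substrate removal rate is 44300 × 266.5/1000 = 11806 kg ultimate BOD/d.
Net sludge production P_X = 0.1886 × 11806 = 2226 kg VSS/d.
R_O = Q·(S₀ − S) − 1.42·P_X = 11806 − 1.42 × 2226 = 8644 kg O₂/d.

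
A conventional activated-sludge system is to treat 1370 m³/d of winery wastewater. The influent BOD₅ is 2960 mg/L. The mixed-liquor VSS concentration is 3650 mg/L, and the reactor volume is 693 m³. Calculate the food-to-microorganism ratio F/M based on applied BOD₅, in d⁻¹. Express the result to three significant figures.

F/M ≈ 1.60 d⁻¹

F/M = applied load / biomass = Q·S₀/(V·X) = 1370 × 2960 / (693.0 × 3650) = 1.603 d⁻¹.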